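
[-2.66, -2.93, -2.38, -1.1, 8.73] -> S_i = Random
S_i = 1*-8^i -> [1, -8, 64, -512, 4096]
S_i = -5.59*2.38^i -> [-5.59, -13.3, -31.66, -75.36, -179.36]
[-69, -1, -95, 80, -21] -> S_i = Random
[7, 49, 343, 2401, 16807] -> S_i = 7*7^i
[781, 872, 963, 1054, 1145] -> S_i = 781 + 91*i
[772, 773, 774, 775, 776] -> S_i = 772 + 1*i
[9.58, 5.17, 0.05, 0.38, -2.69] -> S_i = Random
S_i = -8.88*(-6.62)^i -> [-8.88, 58.79, -389.16, 2576.24, -17054.73]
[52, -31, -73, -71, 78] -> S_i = Random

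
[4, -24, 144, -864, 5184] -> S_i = 4*-6^i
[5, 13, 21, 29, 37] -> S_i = 5 + 8*i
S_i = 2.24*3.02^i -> [2.24, 6.76, 20.43, 61.7, 186.33]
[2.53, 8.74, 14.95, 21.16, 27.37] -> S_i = 2.53 + 6.21*i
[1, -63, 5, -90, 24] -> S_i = Random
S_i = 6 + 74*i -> [6, 80, 154, 228, 302]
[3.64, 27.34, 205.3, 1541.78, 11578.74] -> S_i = 3.64*7.51^i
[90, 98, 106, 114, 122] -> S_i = 90 + 8*i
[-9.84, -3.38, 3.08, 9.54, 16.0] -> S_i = -9.84 + 6.46*i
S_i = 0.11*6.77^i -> [0.11, 0.74, 5.04, 34.13, 231.07]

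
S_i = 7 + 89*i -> [7, 96, 185, 274, 363]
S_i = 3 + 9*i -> [3, 12, 21, 30, 39]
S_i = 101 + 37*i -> [101, 138, 175, 212, 249]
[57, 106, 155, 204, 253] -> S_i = 57 + 49*i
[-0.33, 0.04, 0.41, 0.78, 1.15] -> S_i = -0.33 + 0.37*i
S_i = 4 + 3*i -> [4, 7, 10, 13, 16]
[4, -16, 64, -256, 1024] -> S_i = 4*-4^i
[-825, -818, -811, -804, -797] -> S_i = -825 + 7*i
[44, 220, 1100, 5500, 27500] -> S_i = 44*5^i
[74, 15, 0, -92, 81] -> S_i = Random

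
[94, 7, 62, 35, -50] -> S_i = Random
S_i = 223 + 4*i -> [223, 227, 231, 235, 239]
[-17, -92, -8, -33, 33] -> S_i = Random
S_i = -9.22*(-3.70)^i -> [-9.22, 34.11, -126.22, 467.02, -1727.98]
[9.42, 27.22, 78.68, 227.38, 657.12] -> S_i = 9.42*2.89^i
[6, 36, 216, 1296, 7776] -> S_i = 6*6^i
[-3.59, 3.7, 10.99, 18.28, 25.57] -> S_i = -3.59 + 7.29*i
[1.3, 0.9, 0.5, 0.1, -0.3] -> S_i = 1.30 + -0.40*i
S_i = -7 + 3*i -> [-7, -4, -1, 2, 5]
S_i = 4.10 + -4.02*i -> [4.1, 0.08, -3.94, -7.96, -11.98]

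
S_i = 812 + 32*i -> [812, 844, 876, 908, 940]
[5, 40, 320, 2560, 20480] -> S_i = 5*8^i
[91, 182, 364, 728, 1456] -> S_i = 91*2^i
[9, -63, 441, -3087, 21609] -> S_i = 9*-7^i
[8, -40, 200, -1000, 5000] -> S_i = 8*-5^i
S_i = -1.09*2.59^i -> [-1.09, -2.82, -7.31, -18.94, -49.05]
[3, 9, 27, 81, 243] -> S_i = 3*3^i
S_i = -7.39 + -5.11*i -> [-7.39, -12.5, -17.61, -22.72, -27.83]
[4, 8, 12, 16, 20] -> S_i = 4 + 4*i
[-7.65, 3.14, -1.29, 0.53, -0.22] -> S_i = -7.65*(-0.41)^i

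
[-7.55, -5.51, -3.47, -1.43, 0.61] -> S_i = -7.55 + 2.04*i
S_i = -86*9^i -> [-86, -774, -6966, -62694, -564246]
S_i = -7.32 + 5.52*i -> [-7.32, -1.8, 3.72, 9.24, 14.76]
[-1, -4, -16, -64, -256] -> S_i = -1*4^i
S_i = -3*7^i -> [-3, -21, -147, -1029, -7203]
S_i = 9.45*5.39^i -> [9.45, 50.94, 274.54, 1479.78, 7976.03]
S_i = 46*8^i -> [46, 368, 2944, 23552, 188416]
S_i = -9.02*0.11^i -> [-9.02, -0.99, -0.11, -0.01, -0.0]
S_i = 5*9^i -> [5, 45, 405, 3645, 32805]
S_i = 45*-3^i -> [45, -135, 405, -1215, 3645]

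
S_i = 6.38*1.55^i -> [6.38, 9.89, 15.33, 23.76, 36.83]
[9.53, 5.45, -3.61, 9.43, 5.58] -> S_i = Random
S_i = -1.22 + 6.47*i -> [-1.22, 5.25, 11.72, 18.19, 24.66]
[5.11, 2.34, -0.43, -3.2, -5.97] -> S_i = 5.11 + -2.77*i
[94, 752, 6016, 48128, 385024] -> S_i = 94*8^i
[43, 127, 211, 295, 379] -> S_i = 43 + 84*i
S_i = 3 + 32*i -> [3, 35, 67, 99, 131]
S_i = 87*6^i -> [87, 522, 3132, 18792, 112752]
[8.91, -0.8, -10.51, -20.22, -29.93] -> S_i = 8.91 + -9.71*i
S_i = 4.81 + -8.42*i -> [4.81, -3.61, -12.03, -20.45, -28.87]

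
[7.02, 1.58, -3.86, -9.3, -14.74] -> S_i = 7.02 + -5.44*i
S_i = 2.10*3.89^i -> [2.1, 8.17, 31.78, 123.61, 480.86]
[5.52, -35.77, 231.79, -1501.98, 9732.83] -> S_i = 5.52*(-6.48)^i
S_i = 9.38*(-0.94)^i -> [9.38, -8.82, 8.29, -7.79, 7.32]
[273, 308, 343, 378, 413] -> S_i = 273 + 35*i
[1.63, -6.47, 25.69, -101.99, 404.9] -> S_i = 1.63*(-3.97)^i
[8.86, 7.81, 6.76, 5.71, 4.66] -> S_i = 8.86 + -1.05*i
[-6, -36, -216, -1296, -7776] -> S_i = -6*6^i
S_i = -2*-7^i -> [-2, 14, -98, 686, -4802]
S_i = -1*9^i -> [-1, -9, -81, -729, -6561]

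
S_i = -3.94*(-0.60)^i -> [-3.94, 2.36, -1.42, 0.85, -0.51]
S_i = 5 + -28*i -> [5, -23, -51, -79, -107]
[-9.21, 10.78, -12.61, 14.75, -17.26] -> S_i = -9.21*(-1.17)^i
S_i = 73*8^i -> [73, 584, 4672, 37376, 299008]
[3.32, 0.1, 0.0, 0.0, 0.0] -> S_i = 3.32*0.03^i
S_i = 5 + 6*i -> [5, 11, 17, 23, 29]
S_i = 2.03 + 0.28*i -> [2.03, 2.31, 2.59, 2.87, 3.15]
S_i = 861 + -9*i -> [861, 852, 843, 834, 825]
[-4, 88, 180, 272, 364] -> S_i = -4 + 92*i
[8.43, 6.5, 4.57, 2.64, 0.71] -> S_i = 8.43 + -1.93*i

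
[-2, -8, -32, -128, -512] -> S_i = -2*4^i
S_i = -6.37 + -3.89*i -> [-6.37, -10.26, -14.15, -18.04, -21.93]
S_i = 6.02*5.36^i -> [6.02, 32.27, 172.95, 927.02, 4968.85]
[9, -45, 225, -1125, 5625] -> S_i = 9*-5^i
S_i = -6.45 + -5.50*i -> [-6.45, -11.95, -17.45, -22.95, -28.45]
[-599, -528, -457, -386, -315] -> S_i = -599 + 71*i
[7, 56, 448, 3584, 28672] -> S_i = 7*8^i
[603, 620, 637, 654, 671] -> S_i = 603 + 17*i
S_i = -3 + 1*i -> [-3, -2, -1, 0, 1]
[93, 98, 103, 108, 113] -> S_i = 93 + 5*i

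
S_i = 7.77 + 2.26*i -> [7.77, 10.03, 12.29, 14.55, 16.81]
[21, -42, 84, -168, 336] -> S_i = 21*-2^i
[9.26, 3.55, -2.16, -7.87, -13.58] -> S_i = 9.26 + -5.71*i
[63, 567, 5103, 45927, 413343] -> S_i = 63*9^i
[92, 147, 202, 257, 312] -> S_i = 92 + 55*i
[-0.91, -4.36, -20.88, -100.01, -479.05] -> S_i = -0.91*4.79^i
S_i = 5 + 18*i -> [5, 23, 41, 59, 77]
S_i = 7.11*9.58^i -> [7.11, 68.11, 652.53, 6251.24, 59886.87]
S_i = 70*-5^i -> [70, -350, 1750, -8750, 43750]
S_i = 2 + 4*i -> [2, 6, 10, 14, 18]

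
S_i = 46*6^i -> [46, 276, 1656, 9936, 59616]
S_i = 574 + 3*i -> [574, 577, 580, 583, 586]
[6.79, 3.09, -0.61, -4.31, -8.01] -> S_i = 6.79 + -3.70*i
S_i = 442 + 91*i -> [442, 533, 624, 715, 806]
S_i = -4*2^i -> [-4, -8, -16, -32, -64]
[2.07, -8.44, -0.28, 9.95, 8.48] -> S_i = Random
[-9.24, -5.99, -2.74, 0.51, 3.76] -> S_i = -9.24 + 3.25*i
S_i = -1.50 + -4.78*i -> [-1.5, -6.28, -11.06, -15.84, -20.62]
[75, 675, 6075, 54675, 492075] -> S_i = 75*9^i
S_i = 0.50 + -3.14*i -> [0.5, -2.64, -5.78, -8.92, -12.06]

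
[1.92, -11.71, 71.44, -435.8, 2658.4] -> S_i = 1.92*(-6.10)^i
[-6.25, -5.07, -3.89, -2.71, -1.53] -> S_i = -6.25 + 1.18*i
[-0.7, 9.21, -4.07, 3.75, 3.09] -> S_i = Random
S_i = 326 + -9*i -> [326, 317, 308, 299, 290]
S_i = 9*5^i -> [9, 45, 225, 1125, 5625]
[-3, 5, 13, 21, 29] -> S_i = -3 + 8*i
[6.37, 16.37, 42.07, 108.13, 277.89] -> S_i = 6.37*2.57^i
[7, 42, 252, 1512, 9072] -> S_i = 7*6^i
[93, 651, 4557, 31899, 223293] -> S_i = 93*7^i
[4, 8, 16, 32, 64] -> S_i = 4*2^i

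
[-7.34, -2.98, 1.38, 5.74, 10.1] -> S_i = -7.34 + 4.36*i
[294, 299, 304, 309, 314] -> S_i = 294 + 5*i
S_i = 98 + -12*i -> [98, 86, 74, 62, 50]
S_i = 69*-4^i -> [69, -276, 1104, -4416, 17664]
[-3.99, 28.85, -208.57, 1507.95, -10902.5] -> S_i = -3.99*(-7.23)^i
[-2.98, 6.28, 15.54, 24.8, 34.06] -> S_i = -2.98 + 9.26*i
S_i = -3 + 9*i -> [-3, 6, 15, 24, 33]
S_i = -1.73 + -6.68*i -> [-1.73, -8.41, -15.09, -21.77, -28.45]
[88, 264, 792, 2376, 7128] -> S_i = 88*3^i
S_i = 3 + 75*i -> [3, 78, 153, 228, 303]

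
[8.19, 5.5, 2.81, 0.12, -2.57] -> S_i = 8.19 + -2.69*i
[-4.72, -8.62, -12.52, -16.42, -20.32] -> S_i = -4.72 + -3.90*i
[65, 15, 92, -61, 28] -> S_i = Random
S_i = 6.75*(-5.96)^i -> [6.75, -40.23, 239.77, -1429.03, 8517.04]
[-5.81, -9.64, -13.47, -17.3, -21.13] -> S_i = -5.81 + -3.83*i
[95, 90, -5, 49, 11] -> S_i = Random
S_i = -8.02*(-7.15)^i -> [-8.02, 57.34, -410.0, 2931.52, -20960.35]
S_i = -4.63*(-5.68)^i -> [-4.63, 26.3, -149.37, 848.45, -4819.19]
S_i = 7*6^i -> [7, 42, 252, 1512, 9072]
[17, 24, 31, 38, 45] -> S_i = 17 + 7*i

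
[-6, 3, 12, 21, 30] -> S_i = -6 + 9*i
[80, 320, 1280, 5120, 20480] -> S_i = 80*4^i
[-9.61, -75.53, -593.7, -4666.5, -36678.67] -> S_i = -9.61*7.86^i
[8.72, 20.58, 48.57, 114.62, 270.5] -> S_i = 8.72*2.36^i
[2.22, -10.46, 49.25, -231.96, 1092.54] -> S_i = 2.22*(-4.71)^i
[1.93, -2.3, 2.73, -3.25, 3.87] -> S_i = 1.93*(-1.19)^i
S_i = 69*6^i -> [69, 414, 2484, 14904, 89424]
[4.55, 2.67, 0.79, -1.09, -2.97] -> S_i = 4.55 + -1.88*i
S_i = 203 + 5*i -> [203, 208, 213, 218, 223]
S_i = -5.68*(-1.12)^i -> [-5.68, 6.36, -7.12, 7.98, -8.94]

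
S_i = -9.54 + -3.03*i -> [-9.54, -12.57, -15.6, -18.63, -21.66]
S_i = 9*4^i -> [9, 36, 144, 576, 2304]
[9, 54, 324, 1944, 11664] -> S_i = 9*6^i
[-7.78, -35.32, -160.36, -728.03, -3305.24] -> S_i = -7.78*4.54^i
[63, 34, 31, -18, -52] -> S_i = Random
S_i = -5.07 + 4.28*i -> [-5.07, -0.79, 3.49, 7.77, 12.05]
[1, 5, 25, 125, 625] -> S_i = 1*5^i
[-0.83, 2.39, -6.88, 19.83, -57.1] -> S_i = -0.83*(-2.88)^i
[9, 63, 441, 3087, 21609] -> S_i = 9*7^i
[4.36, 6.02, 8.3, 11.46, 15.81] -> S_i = 4.36*1.38^i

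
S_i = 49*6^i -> [49, 294, 1764, 10584, 63504]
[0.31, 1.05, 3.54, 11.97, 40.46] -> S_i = 0.31*3.38^i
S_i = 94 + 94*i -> [94, 188, 282, 376, 470]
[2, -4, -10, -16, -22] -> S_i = 2 + -6*i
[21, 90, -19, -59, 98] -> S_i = Random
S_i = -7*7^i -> [-7, -49, -343, -2401, -16807]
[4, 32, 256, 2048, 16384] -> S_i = 4*8^i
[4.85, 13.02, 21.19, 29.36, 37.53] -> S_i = 4.85 + 8.17*i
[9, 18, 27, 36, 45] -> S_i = 9 + 9*i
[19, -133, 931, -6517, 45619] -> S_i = 19*-7^i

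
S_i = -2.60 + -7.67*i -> [-2.6, -10.27, -17.94, -25.61, -33.28]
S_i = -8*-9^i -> [-8, 72, -648, 5832, -52488]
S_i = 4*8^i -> [4, 32, 256, 2048, 16384]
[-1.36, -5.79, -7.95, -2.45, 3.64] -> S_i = Random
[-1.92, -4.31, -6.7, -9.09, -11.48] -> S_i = -1.92 + -2.39*i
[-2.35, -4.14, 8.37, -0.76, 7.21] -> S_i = Random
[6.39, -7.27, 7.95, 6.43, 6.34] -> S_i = Random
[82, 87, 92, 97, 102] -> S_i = 82 + 5*i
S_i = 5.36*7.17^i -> [5.36, 38.43, 275.55, 1975.71, 14165.81]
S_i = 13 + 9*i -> [13, 22, 31, 40, 49]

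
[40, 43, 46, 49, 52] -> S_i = 40 + 3*i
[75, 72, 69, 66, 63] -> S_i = 75 + -3*i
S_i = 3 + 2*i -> [3, 5, 7, 9, 11]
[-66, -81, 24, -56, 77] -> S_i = Random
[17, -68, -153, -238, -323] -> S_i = 17 + -85*i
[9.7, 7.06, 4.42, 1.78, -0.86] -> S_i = 9.70 + -2.64*i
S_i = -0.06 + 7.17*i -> [-0.06, 7.11, 14.28, 21.45, 28.62]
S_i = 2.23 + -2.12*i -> [2.23, 0.11, -2.01, -4.13, -6.25]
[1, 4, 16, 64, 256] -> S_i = 1*4^i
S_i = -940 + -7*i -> [-940, -947, -954, -961, -968]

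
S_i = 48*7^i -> [48, 336, 2352, 16464, 115248]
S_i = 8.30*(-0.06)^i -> [8.3, -0.5, 0.03, -0.0, 0.0]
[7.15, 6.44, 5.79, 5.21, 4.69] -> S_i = 7.15*0.90^i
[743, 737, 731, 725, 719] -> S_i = 743 + -6*i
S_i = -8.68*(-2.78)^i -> [-8.68, 24.13, -67.08, 186.49, -518.44]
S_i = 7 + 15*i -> [7, 22, 37, 52, 67]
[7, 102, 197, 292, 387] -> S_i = 7 + 95*i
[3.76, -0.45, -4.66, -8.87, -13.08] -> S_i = 3.76 + -4.21*i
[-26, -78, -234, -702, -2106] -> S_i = -26*3^i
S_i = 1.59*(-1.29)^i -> [1.59, -2.05, 2.65, -3.41, 4.4]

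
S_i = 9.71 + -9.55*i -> [9.71, 0.16, -9.39, -18.94, -28.49]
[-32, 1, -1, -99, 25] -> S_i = Random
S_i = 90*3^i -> [90, 270, 810, 2430, 7290]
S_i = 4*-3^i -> [4, -12, 36, -108, 324]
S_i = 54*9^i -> [54, 486, 4374, 39366, 354294]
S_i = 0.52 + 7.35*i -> [0.52, 7.87, 15.22, 22.57, 29.92]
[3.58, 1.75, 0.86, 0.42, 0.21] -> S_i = 3.58*0.49^i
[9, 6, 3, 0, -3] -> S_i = 9 + -3*i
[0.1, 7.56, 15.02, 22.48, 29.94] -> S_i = 0.10 + 7.46*i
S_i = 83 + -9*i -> [83, 74, 65, 56, 47]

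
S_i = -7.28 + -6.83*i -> [-7.28, -14.11, -20.94, -27.77, -34.6]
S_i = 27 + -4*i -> [27, 23, 19, 15, 11]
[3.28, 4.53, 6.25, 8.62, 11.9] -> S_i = 3.28*1.38^i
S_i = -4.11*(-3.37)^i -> [-4.11, 13.85, -46.68, 157.3, -530.1]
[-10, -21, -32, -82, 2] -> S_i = Random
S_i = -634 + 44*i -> [-634, -590, -546, -502, -458]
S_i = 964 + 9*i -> [964, 973, 982, 991, 1000]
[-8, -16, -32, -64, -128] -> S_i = -8*2^i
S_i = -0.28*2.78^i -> [-0.28, -0.78, -2.16, -6.02, -16.72]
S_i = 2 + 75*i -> [2, 77, 152, 227, 302]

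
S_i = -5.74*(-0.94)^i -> [-5.74, 5.4, -5.07, 4.77, -4.48]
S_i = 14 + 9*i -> [14, 23, 32, 41, 50]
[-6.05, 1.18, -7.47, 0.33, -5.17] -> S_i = Random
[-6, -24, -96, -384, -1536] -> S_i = -6*4^i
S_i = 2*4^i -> [2, 8, 32, 128, 512]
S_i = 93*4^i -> [93, 372, 1488, 5952, 23808]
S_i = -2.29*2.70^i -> [-2.29, -6.18, -16.69, -45.07, -121.7]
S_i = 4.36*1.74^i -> [4.36, 7.59, 13.2, 22.97, 39.97]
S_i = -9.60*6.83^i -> [-9.6, -65.57, -447.83, -3058.68, -20890.75]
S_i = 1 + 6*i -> [1, 7, 13, 19, 25]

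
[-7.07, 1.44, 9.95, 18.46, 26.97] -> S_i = -7.07 + 8.51*i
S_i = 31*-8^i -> [31, -248, 1984, -15872, 126976]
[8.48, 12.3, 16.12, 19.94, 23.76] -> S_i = 8.48 + 3.82*i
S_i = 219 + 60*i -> [219, 279, 339, 399, 459]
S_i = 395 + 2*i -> [395, 397, 399, 401, 403]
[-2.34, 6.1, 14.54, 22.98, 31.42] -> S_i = -2.34 + 8.44*i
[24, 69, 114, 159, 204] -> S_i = 24 + 45*i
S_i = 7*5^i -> [7, 35, 175, 875, 4375]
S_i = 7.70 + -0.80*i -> [7.7, 6.9, 6.1, 5.3, 4.5]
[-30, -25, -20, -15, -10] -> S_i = -30 + 5*i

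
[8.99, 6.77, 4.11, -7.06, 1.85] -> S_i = Random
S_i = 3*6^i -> [3, 18, 108, 648, 3888]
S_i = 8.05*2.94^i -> [8.05, 23.67, 69.58, 204.57, 601.43]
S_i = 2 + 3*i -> [2, 5, 8, 11, 14]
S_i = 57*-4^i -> [57, -228, 912, -3648, 14592]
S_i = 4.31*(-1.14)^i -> [4.31, -4.91, 5.6, -6.39, 7.28]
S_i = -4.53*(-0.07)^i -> [-4.53, 0.32, -0.02, 0.0, -0.0]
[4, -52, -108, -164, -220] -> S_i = 4 + -56*i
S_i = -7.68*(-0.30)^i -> [-7.68, 2.3, -0.69, 0.21, -0.06]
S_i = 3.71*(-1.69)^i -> [3.71, -6.27, 10.6, -17.91, 30.26]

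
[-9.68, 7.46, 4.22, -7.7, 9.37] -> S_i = Random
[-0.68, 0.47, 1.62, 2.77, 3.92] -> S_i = -0.68 + 1.15*i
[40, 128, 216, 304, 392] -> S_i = 40 + 88*i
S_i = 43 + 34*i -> [43, 77, 111, 145, 179]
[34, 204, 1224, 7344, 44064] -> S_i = 34*6^i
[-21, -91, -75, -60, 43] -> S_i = Random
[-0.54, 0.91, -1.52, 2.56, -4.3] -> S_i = -0.54*(-1.68)^i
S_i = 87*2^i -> [87, 174, 348, 696, 1392]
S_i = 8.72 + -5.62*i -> [8.72, 3.1, -2.52, -8.14, -13.76]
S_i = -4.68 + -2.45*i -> [-4.68, -7.13, -9.58, -12.03, -14.48]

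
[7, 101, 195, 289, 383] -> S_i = 7 + 94*i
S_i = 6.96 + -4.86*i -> [6.96, 2.1, -2.76, -7.62, -12.48]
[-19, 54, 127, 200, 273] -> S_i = -19 + 73*i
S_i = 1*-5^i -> [1, -5, 25, -125, 625]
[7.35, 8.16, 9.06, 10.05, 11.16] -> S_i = 7.35*1.11^i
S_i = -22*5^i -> [-22, -110, -550, -2750, -13750]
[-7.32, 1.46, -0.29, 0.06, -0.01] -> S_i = -7.32*(-0.20)^i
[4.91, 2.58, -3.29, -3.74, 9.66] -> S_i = Random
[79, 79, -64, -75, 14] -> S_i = Random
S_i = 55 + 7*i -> [55, 62, 69, 76, 83]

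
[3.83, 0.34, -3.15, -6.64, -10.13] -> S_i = 3.83 + -3.49*i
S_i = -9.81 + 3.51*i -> [-9.81, -6.3, -2.79, 0.72, 4.23]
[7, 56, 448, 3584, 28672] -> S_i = 7*8^i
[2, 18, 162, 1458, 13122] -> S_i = 2*9^i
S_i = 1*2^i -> [1, 2, 4, 8, 16]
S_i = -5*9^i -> [-5, -45, -405, -3645, -32805]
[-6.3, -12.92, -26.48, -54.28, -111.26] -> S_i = -6.30*2.05^i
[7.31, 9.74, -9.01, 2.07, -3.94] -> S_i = Random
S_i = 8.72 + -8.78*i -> [8.72, -0.06, -8.84, -17.62, -26.4]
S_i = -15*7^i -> [-15, -105, -735, -5145, -36015]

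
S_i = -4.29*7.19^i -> [-4.29, -30.85, -221.78, -1594.57, -11464.97]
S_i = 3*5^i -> [3, 15, 75, 375, 1875]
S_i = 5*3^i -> [5, 15, 45, 135, 405]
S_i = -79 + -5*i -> [-79, -84, -89, -94, -99]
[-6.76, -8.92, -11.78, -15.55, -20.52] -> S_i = -6.76*1.32^i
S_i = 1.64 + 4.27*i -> [1.64, 5.91, 10.18, 14.45, 18.72]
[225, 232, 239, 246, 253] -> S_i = 225 + 7*i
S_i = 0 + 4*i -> [0, 4, 8, 12, 16]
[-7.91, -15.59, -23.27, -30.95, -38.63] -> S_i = -7.91 + -7.68*i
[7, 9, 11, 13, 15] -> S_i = 7 + 2*i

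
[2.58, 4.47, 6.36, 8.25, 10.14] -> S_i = 2.58 + 1.89*i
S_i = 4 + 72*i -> [4, 76, 148, 220, 292]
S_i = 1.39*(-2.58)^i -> [1.39, -3.59, 9.25, -23.87, 61.59]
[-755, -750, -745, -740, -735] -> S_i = -755 + 5*i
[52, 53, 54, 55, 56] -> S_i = 52 + 1*i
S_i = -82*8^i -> [-82, -656, -5248, -41984, -335872]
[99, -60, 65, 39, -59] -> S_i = Random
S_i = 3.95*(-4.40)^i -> [3.95, -17.38, 76.47, -336.48, 1480.5]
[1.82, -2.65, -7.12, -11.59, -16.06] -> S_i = 1.82 + -4.47*i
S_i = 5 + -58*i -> [5, -53, -111, -169, -227]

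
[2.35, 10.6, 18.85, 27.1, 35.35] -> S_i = 2.35 + 8.25*i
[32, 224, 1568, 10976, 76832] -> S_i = 32*7^i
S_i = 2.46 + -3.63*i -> [2.46, -1.17, -4.8, -8.43, -12.06]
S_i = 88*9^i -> [88, 792, 7128, 64152, 577368]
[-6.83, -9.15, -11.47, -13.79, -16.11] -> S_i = -6.83 + -2.32*i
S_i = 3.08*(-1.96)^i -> [3.08, -6.04, 11.83, -23.19, 45.45]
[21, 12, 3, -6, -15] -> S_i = 21 + -9*i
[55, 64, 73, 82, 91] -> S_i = 55 + 9*i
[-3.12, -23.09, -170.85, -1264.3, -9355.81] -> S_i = -3.12*7.40^i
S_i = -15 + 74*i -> [-15, 59, 133, 207, 281]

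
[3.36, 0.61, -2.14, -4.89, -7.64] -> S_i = 3.36 + -2.75*i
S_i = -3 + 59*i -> [-3, 56, 115, 174, 233]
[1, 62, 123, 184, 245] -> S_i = 1 + 61*i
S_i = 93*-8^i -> [93, -744, 5952, -47616, 380928]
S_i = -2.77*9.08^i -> [-2.77, -25.15, -228.38, -2073.66, -18828.82]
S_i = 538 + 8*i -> [538, 546, 554, 562, 570]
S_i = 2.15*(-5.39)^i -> [2.15, -11.59, 62.46, -336.67, 1814.65]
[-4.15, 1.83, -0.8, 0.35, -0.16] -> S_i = -4.15*(-0.44)^i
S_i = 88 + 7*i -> [88, 95, 102, 109, 116]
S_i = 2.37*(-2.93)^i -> [2.37, -6.94, 20.35, -59.61, 174.67]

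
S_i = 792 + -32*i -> [792, 760, 728, 696, 664]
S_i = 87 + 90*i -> [87, 177, 267, 357, 447]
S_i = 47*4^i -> [47, 188, 752, 3008, 12032]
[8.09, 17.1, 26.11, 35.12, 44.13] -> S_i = 8.09 + 9.01*i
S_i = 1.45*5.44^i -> [1.45, 7.89, 42.91, 233.43, 1269.88]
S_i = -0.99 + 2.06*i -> [-0.99, 1.07, 3.13, 5.19, 7.25]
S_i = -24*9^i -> [-24, -216, -1944, -17496, -157464]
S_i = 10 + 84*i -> [10, 94, 178, 262, 346]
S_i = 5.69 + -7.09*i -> [5.69, -1.4, -8.49, -15.58, -22.67]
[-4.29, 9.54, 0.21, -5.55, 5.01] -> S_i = Random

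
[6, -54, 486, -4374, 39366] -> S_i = 6*-9^i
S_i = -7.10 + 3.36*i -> [-7.1, -3.74, -0.38, 2.98, 6.34]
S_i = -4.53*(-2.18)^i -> [-4.53, 9.88, -21.53, 46.93, -102.31]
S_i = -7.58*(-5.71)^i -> [-7.58, 43.28, -247.14, 1411.16, -8057.75]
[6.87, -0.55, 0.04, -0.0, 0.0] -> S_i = 6.87*(-0.08)^i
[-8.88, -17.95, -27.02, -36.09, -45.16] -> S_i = -8.88 + -9.07*i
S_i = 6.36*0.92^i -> [6.36, 5.85, 5.38, 4.95, 4.56]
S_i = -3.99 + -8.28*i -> [-3.99, -12.27, -20.55, -28.83, -37.11]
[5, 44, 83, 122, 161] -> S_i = 5 + 39*i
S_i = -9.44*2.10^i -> [-9.44, -19.82, -41.63, -87.42, -183.59]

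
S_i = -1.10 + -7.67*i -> [-1.1, -8.77, -16.44, -24.11, -31.78]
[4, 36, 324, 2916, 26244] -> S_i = 4*9^i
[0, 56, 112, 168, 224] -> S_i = 0 + 56*i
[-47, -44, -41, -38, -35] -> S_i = -47 + 3*i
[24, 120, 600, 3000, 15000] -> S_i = 24*5^i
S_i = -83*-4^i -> [-83, 332, -1328, 5312, -21248]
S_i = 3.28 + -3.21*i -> [3.28, 0.07, -3.14, -6.35, -9.56]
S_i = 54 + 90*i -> [54, 144, 234, 324, 414]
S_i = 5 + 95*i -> [5, 100, 195, 290, 385]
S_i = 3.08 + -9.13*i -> [3.08, -6.05, -15.18, -24.31, -33.44]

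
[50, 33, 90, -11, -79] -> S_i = Random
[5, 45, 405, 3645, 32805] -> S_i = 5*9^i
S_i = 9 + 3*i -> [9, 12, 15, 18, 21]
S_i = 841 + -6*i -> [841, 835, 829, 823, 817]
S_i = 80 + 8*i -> [80, 88, 96, 104, 112]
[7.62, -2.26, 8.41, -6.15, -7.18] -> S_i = Random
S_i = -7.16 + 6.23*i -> [-7.16, -0.93, 5.3, 11.53, 17.76]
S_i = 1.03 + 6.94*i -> [1.03, 7.97, 14.91, 21.85, 28.79]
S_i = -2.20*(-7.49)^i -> [-2.2, 16.48, -123.42, 924.42, -6923.89]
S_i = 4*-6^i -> [4, -24, 144, -864, 5184]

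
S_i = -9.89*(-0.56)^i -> [-9.89, 5.54, -3.1, 1.74, -0.97]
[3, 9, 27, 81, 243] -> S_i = 3*3^i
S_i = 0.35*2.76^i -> [0.35, 0.97, 2.67, 7.36, 20.31]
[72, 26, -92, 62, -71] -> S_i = Random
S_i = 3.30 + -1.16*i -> [3.3, 2.14, 0.98, -0.18, -1.34]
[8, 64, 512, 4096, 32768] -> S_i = 8*8^i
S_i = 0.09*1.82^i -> [0.09, 0.16, 0.3, 0.54, 0.99]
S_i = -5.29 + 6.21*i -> [-5.29, 0.92, 7.13, 13.34, 19.55]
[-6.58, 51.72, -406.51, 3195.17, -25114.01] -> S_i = -6.58*(-7.86)^i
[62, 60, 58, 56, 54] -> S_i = 62 + -2*i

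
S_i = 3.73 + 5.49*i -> [3.73, 9.22, 14.71, 20.2, 25.69]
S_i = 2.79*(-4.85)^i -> [2.79, -13.53, 65.63, -318.29, 1543.73]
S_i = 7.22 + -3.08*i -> [7.22, 4.14, 1.06, -2.02, -5.1]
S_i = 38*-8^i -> [38, -304, 2432, -19456, 155648]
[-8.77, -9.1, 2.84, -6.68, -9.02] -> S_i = Random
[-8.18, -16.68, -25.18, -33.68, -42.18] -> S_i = -8.18 + -8.50*i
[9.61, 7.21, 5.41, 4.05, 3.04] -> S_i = 9.61*0.75^i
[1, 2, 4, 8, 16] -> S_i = 1*2^i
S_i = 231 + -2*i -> [231, 229, 227, 225, 223]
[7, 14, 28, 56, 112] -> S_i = 7*2^i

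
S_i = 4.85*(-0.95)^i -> [4.85, -4.61, 4.38, -4.16, 3.95]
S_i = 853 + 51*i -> [853, 904, 955, 1006, 1057]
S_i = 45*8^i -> [45, 360, 2880, 23040, 184320]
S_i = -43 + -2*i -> [-43, -45, -47, -49, -51]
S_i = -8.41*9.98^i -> [-8.41, -83.93, -837.64, -8359.64, -83429.22]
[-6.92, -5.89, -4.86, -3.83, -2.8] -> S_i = -6.92 + 1.03*i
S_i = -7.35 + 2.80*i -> [-7.35, -4.55, -1.75, 1.05, 3.85]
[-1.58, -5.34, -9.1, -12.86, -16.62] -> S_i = -1.58 + -3.76*i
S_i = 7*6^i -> [7, 42, 252, 1512, 9072]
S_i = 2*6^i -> [2, 12, 72, 432, 2592]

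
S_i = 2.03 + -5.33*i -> [2.03, -3.3, -8.63, -13.96, -19.29]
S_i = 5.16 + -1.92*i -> [5.16, 3.24, 1.32, -0.6, -2.52]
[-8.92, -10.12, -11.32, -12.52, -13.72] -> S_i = -8.92 + -1.20*i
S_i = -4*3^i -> [-4, -12, -36, -108, -324]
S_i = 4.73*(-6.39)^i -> [4.73, -30.22, 193.14, -1234.14, 7886.14]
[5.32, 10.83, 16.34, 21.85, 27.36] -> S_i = 5.32 + 5.51*i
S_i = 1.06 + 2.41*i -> [1.06, 3.47, 5.88, 8.29, 10.7]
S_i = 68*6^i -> [68, 408, 2448, 14688, 88128]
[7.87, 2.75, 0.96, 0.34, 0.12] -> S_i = 7.87*0.35^i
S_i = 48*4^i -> [48, 192, 768, 3072, 12288]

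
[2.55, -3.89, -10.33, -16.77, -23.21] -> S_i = 2.55 + -6.44*i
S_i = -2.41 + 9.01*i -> [-2.41, 6.6, 15.61, 24.62, 33.63]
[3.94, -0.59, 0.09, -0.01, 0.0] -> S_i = 3.94*(-0.15)^i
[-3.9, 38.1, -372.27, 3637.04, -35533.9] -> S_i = -3.90*(-9.77)^i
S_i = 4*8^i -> [4, 32, 256, 2048, 16384]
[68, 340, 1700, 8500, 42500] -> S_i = 68*5^i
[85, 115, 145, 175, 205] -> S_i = 85 + 30*i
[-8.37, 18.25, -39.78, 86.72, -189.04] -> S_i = -8.37*(-2.18)^i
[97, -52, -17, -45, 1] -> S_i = Random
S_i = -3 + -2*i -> [-3, -5, -7, -9, -11]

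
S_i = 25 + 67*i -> [25, 92, 159, 226, 293]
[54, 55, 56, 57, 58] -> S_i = 54 + 1*i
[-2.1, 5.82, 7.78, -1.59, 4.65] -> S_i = Random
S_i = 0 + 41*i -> [0, 41, 82, 123, 164]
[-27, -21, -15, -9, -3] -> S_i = -27 + 6*i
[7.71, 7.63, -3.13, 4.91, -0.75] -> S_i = Random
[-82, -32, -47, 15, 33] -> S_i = Random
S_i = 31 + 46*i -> [31, 77, 123, 169, 215]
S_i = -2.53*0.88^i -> [-2.53, -2.23, -1.96, -1.72, -1.52]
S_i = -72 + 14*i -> [-72, -58, -44, -30, -16]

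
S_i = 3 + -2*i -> [3, 1, -1, -3, -5]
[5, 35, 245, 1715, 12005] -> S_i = 5*7^i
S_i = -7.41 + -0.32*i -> [-7.41, -7.73, -8.05, -8.37, -8.69]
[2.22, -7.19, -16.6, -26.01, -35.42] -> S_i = 2.22 + -9.41*i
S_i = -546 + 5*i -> [-546, -541, -536, -531, -526]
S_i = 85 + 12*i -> [85, 97, 109, 121, 133]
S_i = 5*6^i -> [5, 30, 180, 1080, 6480]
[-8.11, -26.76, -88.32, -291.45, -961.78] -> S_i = -8.11*3.30^i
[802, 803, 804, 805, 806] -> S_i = 802 + 1*i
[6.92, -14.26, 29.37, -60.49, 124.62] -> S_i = 6.92*(-2.06)^i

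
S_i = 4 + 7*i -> [4, 11, 18, 25, 32]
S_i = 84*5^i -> [84, 420, 2100, 10500, 52500]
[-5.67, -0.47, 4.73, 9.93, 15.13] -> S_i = -5.67 + 5.20*i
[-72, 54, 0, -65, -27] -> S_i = Random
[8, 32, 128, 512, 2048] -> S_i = 8*4^i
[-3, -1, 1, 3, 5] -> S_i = -3 + 2*i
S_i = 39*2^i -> [39, 78, 156, 312, 624]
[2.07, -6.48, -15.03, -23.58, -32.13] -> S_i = 2.07 + -8.55*i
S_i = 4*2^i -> [4, 8, 16, 32, 64]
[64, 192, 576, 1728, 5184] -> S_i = 64*3^i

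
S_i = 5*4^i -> [5, 20, 80, 320, 1280]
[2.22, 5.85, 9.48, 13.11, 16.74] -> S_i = 2.22 + 3.63*i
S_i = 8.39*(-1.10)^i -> [8.39, -9.23, 10.15, -11.17, 12.28]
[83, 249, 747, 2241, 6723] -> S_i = 83*3^i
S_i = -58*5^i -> [-58, -290, -1450, -7250, -36250]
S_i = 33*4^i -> [33, 132, 528, 2112, 8448]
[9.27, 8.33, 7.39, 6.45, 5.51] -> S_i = 9.27 + -0.94*i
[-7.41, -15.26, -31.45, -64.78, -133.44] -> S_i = -7.41*2.06^i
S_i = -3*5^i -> [-3, -15, -75, -375, -1875]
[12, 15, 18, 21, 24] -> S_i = 12 + 3*i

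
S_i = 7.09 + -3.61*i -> [7.09, 3.48, -0.13, -3.74, -7.35]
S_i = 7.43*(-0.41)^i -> [7.43, -3.05, 1.25, -0.51, 0.21]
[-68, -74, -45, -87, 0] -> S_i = Random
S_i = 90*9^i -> [90, 810, 7290, 65610, 590490]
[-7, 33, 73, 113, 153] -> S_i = -7 + 40*i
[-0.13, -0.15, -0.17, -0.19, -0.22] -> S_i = -0.13*1.14^i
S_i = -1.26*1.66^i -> [-1.26, -2.09, -3.47, -5.76, -9.57]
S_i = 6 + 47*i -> [6, 53, 100, 147, 194]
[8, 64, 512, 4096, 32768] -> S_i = 8*8^i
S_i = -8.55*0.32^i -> [-8.55, -2.74, -0.88, -0.28, -0.09]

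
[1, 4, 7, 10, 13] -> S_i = 1 + 3*i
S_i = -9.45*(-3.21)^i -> [-9.45, 30.33, -97.37, 312.57, -1003.35]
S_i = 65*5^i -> [65, 325, 1625, 8125, 40625]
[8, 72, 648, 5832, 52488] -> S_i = 8*9^i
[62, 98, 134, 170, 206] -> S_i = 62 + 36*i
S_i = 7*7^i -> [7, 49, 343, 2401, 16807]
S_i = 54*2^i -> [54, 108, 216, 432, 864]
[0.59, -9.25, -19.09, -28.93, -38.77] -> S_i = 0.59 + -9.84*i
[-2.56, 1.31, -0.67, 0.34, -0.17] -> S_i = -2.56*(-0.51)^i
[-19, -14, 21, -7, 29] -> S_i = Random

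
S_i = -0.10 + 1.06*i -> [-0.1, 0.96, 2.02, 3.08, 4.14]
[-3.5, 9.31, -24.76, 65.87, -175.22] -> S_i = -3.50*(-2.66)^i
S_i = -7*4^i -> [-7, -28, -112, -448, -1792]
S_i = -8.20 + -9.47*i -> [-8.2, -17.67, -27.14, -36.61, -46.08]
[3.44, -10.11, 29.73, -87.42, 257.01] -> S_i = 3.44*(-2.94)^i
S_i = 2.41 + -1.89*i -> [2.41, 0.52, -1.37, -3.26, -5.15]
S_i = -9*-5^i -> [-9, 45, -225, 1125, -5625]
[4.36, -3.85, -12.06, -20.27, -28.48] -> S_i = 4.36 + -8.21*i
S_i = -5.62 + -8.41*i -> [-5.62, -14.03, -22.44, -30.85, -39.26]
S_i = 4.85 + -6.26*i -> [4.85, -1.41, -7.67, -13.93, -20.19]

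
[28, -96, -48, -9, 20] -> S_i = Random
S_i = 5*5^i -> [5, 25, 125, 625, 3125]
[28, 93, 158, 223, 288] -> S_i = 28 + 65*i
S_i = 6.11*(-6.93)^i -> [6.11, -42.34, 293.43, -2033.48, 14092.05]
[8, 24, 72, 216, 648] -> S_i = 8*3^i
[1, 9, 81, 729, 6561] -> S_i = 1*9^i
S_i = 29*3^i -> [29, 87, 261, 783, 2349]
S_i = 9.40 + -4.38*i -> [9.4, 5.02, 0.64, -3.74, -8.12]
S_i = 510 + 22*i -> [510, 532, 554, 576, 598]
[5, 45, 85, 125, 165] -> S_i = 5 + 40*i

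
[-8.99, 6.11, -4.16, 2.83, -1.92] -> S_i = -8.99*(-0.68)^i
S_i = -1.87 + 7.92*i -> [-1.87, 6.05, 13.97, 21.89, 29.81]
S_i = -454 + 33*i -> [-454, -421, -388, -355, -322]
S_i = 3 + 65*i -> [3, 68, 133, 198, 263]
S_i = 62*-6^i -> [62, -372, 2232, -13392, 80352]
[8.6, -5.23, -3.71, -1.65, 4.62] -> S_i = Random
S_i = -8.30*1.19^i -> [-8.3, -9.88, -11.75, -13.99, -16.64]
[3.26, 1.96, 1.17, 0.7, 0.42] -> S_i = 3.26*0.60^i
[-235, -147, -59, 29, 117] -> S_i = -235 + 88*i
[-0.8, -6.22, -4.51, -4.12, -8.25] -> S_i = Random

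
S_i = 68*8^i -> [68, 544, 4352, 34816, 278528]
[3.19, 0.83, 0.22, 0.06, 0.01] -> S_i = 3.19*0.26^i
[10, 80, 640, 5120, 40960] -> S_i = 10*8^i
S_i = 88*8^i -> [88, 704, 5632, 45056, 360448]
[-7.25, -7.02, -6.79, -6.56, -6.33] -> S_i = -7.25 + 0.23*i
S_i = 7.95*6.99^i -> [7.95, 55.57, 388.44, 2715.18, 18979.11]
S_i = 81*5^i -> [81, 405, 2025, 10125, 50625]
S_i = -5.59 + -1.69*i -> [-5.59, -7.28, -8.97, -10.66, -12.35]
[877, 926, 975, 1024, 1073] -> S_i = 877 + 49*i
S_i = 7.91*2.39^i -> [7.91, 18.9, 45.18, 107.99, 258.09]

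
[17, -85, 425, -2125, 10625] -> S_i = 17*-5^i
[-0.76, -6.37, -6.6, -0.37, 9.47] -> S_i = Random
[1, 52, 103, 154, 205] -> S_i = 1 + 51*i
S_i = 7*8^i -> [7, 56, 448, 3584, 28672]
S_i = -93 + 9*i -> [-93, -84, -75, -66, -57]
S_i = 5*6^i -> [5, 30, 180, 1080, 6480]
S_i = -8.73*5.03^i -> [-8.73, -43.91, -220.88, -1111.01, -5588.38]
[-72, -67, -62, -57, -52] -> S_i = -72 + 5*i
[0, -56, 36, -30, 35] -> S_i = Random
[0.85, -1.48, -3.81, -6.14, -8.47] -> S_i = 0.85 + -2.33*i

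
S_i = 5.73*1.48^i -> [5.73, 8.48, 12.55, 18.58, 27.49]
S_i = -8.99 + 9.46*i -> [-8.99, 0.47, 9.93, 19.39, 28.85]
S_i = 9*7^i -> [9, 63, 441, 3087, 21609]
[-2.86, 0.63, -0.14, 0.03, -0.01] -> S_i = -2.86*(-0.22)^i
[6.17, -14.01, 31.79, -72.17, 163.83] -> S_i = 6.17*(-2.27)^i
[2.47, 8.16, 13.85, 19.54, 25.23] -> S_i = 2.47 + 5.69*i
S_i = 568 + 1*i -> [568, 569, 570, 571, 572]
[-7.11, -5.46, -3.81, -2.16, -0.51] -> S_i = -7.11 + 1.65*i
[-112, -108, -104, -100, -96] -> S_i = -112 + 4*i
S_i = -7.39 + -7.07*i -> [-7.39, -14.46, -21.53, -28.6, -35.67]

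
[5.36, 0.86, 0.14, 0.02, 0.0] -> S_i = 5.36*0.16^i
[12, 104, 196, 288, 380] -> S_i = 12 + 92*i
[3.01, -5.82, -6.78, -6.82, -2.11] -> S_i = Random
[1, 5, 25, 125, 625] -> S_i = 1*5^i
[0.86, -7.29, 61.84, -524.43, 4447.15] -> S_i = 0.86*(-8.48)^i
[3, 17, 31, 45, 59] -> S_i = 3 + 14*i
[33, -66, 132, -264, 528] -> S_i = 33*-2^i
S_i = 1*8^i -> [1, 8, 64, 512, 4096]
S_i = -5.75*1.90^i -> [-5.75, -10.92, -20.76, -39.44, -74.93]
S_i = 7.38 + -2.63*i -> [7.38, 4.75, 2.12, -0.51, -3.14]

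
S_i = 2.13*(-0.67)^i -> [2.13, -1.43, 0.96, -0.64, 0.43]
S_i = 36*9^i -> [36, 324, 2916, 26244, 236196]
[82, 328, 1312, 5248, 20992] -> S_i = 82*4^i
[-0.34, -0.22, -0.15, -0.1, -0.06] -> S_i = -0.34*0.66^i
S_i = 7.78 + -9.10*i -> [7.78, -1.32, -10.42, -19.52, -28.62]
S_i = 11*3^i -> [11, 33, 99, 297, 891]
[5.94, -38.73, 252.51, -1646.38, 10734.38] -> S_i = 5.94*(-6.52)^i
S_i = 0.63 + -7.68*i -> [0.63, -7.05, -14.73, -22.41, -30.09]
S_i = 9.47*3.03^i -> [9.47, 28.69, 86.94, 263.44, 798.22]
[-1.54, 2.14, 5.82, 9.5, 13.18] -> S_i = -1.54 + 3.68*i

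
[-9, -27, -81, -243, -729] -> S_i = -9*3^i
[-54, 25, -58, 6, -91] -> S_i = Random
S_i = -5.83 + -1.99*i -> [-5.83, -7.82, -9.81, -11.8, -13.79]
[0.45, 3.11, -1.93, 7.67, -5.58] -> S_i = Random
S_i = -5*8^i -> [-5, -40, -320, -2560, -20480]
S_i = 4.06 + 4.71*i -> [4.06, 8.77, 13.48, 18.19, 22.9]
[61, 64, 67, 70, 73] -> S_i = 61 + 3*i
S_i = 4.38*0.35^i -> [4.38, 1.53, 0.54, 0.19, 0.07]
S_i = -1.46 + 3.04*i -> [-1.46, 1.58, 4.62, 7.66, 10.7]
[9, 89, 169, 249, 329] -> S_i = 9 + 80*i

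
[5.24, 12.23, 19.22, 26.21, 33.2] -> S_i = 5.24 + 6.99*i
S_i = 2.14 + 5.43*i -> [2.14, 7.57, 13.0, 18.43, 23.86]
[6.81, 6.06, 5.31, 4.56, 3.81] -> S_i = 6.81 + -0.75*i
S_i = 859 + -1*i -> [859, 858, 857, 856, 855]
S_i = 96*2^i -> [96, 192, 384, 768, 1536]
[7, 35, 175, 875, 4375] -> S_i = 7*5^i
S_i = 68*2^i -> [68, 136, 272, 544, 1088]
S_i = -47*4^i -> [-47, -188, -752, -3008, -12032]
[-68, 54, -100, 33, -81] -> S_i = Random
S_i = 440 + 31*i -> [440, 471, 502, 533, 564]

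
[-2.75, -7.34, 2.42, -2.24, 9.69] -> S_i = Random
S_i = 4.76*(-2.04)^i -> [4.76, -9.71, 19.81, -40.41, 82.44]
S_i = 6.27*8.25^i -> [6.27, 51.73, 426.75, 3520.7, 29045.8]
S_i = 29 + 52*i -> [29, 81, 133, 185, 237]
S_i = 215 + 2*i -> [215, 217, 219, 221, 223]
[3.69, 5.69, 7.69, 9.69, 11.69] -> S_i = 3.69 + 2.00*i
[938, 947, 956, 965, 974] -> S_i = 938 + 9*i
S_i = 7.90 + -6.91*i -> [7.9, 0.99, -5.92, -12.83, -19.74]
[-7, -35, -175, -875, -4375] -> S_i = -7*5^i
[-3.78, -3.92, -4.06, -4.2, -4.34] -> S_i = -3.78 + -0.14*i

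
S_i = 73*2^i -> [73, 146, 292, 584, 1168]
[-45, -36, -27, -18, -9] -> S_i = -45 + 9*i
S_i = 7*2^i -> [7, 14, 28, 56, 112]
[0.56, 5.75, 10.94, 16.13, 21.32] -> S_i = 0.56 + 5.19*i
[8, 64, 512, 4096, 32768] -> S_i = 8*8^i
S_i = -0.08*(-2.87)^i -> [-0.08, 0.23, -0.66, 1.89, -5.43]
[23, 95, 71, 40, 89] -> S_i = Random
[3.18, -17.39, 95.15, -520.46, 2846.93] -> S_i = 3.18*(-5.47)^i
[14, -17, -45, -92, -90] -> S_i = Random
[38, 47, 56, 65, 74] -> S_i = 38 + 9*i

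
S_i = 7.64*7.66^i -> [7.64, 58.52, 448.28, 3433.84, 26303.19]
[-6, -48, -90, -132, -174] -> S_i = -6 + -42*i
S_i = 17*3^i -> [17, 51, 153, 459, 1377]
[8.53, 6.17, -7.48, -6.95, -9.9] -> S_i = Random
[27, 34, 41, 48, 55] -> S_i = 27 + 7*i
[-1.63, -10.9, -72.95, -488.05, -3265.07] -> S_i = -1.63*6.69^i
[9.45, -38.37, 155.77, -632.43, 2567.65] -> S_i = 9.45*(-4.06)^i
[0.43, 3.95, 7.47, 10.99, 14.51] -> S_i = 0.43 + 3.52*i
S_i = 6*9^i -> [6, 54, 486, 4374, 39366]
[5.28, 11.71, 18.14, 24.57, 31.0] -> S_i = 5.28 + 6.43*i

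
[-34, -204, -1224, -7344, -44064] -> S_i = -34*6^i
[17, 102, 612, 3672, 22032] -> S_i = 17*6^i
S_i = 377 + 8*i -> [377, 385, 393, 401, 409]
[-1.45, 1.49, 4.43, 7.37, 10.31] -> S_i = -1.45 + 2.94*i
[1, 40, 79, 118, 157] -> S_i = 1 + 39*i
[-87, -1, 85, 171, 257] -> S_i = -87 + 86*i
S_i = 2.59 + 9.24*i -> [2.59, 11.83, 21.07, 30.31, 39.55]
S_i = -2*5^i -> [-2, -10, -50, -250, -1250]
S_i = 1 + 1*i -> [1, 2, 3, 4, 5]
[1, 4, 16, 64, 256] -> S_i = 1*4^i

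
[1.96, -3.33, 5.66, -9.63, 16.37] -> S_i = 1.96*(-1.70)^i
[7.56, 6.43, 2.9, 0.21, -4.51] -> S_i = Random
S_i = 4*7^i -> [4, 28, 196, 1372, 9604]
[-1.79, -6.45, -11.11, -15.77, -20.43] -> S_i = -1.79 + -4.66*i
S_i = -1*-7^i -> [-1, 7, -49, 343, -2401]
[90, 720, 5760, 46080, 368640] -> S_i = 90*8^i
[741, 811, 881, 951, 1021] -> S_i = 741 + 70*i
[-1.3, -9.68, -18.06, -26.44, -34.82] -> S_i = -1.30 + -8.38*i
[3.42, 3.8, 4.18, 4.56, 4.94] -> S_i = 3.42 + 0.38*i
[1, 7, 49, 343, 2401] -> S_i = 1*7^i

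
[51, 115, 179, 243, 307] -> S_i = 51 + 64*i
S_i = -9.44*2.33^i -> [-9.44, -22.0, -51.25, -119.41, -278.22]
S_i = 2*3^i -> [2, 6, 18, 54, 162]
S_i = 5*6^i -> [5, 30, 180, 1080, 6480]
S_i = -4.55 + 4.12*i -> [-4.55, -0.43, 3.69, 7.81, 11.93]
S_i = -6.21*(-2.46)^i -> [-6.21, 15.28, -37.58, 92.45, -227.42]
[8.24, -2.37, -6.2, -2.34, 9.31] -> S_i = Random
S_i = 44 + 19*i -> [44, 63, 82, 101, 120]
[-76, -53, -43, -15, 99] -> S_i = Random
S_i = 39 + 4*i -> [39, 43, 47, 51, 55]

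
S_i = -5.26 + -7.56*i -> [-5.26, -12.82, -20.38, -27.94, -35.5]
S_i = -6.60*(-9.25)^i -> [-6.6, 61.05, -564.71, 5223.59, -48318.21]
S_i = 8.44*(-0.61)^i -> [8.44, -5.15, 3.14, -1.92, 1.17]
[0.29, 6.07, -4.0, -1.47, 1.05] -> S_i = Random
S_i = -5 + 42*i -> [-5, 37, 79, 121, 163]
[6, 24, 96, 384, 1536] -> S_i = 6*4^i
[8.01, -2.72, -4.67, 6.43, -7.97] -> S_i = Random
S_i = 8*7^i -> [8, 56, 392, 2744, 19208]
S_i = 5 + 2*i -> [5, 7, 9, 11, 13]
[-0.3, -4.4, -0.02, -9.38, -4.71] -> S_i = Random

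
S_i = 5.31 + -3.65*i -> [5.31, 1.66, -1.99, -5.64, -9.29]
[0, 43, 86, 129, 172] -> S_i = 0 + 43*i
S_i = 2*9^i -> [2, 18, 162, 1458, 13122]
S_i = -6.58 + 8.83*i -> [-6.58, 2.25, 11.08, 19.91, 28.74]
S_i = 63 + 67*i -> [63, 130, 197, 264, 331]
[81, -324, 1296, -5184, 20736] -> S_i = 81*-4^i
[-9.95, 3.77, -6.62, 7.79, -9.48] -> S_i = Random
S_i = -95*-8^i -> [-95, 760, -6080, 48640, -389120]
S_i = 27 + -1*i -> [27, 26, 25, 24, 23]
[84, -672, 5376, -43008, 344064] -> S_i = 84*-8^i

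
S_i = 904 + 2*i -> [904, 906, 908, 910, 912]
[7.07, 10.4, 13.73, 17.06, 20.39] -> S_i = 7.07 + 3.33*i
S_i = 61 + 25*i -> [61, 86, 111, 136, 161]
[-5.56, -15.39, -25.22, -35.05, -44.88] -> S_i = -5.56 + -9.83*i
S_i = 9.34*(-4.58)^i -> [9.34, -42.78, 195.92, -897.31, 4109.69]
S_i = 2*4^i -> [2, 8, 32, 128, 512]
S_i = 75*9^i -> [75, 675, 6075, 54675, 492075]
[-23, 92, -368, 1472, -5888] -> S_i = -23*-4^i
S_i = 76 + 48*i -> [76, 124, 172, 220, 268]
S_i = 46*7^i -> [46, 322, 2254, 15778, 110446]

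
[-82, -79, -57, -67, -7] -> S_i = Random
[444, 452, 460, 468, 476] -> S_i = 444 + 8*i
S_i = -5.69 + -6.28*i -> [-5.69, -11.97, -18.25, -24.53, -30.81]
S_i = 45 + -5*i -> [45, 40, 35, 30, 25]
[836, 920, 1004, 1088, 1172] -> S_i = 836 + 84*i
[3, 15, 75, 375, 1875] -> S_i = 3*5^i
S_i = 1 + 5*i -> [1, 6, 11, 16, 21]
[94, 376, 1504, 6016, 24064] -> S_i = 94*4^i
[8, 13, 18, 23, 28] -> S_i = 8 + 5*i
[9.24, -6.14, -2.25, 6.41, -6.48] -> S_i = Random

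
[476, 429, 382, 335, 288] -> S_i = 476 + -47*i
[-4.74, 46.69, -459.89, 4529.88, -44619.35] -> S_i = -4.74*(-9.85)^i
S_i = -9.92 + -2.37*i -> [-9.92, -12.29, -14.66, -17.03, -19.4]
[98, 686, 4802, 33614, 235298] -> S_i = 98*7^i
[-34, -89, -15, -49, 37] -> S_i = Random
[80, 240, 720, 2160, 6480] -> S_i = 80*3^i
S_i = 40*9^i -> [40, 360, 3240, 29160, 262440]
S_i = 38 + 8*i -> [38, 46, 54, 62, 70]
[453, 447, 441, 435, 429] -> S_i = 453 + -6*i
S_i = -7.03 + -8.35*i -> [-7.03, -15.38, -23.73, -32.08, -40.43]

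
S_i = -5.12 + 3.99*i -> [-5.12, -1.13, 2.86, 6.85, 10.84]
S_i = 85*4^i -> [85, 340, 1360, 5440, 21760]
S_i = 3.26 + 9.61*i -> [3.26, 12.87, 22.48, 32.09, 41.7]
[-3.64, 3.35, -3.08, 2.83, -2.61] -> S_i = -3.64*(-0.92)^i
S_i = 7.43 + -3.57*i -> [7.43, 3.86, 0.29, -3.28, -6.85]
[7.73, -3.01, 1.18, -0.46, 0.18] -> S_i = 7.73*(-0.39)^i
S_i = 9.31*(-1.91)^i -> [9.31, -17.78, 33.96, -64.87, 123.9]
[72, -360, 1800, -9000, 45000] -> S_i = 72*-5^i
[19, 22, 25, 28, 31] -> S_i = 19 + 3*i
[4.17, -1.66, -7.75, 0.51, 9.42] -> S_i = Random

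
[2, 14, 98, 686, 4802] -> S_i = 2*7^i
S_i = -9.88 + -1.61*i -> [-9.88, -11.49, -13.1, -14.71, -16.32]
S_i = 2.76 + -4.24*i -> [2.76, -1.48, -5.72, -9.96, -14.2]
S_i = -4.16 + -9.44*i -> [-4.16, -13.6, -23.04, -32.48, -41.92]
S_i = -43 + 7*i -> [-43, -36, -29, -22, -15]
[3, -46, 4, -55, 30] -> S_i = Random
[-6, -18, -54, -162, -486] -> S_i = -6*3^i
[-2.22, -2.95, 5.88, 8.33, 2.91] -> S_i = Random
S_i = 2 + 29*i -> [2, 31, 60, 89, 118]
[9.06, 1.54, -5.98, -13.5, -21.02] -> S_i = 9.06 + -7.52*i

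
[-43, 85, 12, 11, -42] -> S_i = Random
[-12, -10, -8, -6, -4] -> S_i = -12 + 2*i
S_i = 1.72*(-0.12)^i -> [1.72, -0.21, 0.02, -0.0, 0.0]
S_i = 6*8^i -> [6, 48, 384, 3072, 24576]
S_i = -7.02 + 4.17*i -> [-7.02, -2.85, 1.32, 5.49, 9.66]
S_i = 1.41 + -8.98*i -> [1.41, -7.57, -16.55, -25.53, -34.51]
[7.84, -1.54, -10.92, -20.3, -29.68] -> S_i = 7.84 + -9.38*i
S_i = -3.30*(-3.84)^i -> [-3.3, 12.67, -48.66, 186.86, -717.53]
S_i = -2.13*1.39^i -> [-2.13, -2.96, -4.12, -5.72, -7.95]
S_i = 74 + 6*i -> [74, 80, 86, 92, 98]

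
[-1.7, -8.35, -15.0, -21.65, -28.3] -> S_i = -1.70 + -6.65*i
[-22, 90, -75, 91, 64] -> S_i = Random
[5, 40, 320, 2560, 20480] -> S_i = 5*8^i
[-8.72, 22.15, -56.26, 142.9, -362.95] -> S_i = -8.72*(-2.54)^i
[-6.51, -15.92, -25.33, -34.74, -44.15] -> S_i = -6.51 + -9.41*i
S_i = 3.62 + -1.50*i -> [3.62, 2.12, 0.62, -0.88, -2.38]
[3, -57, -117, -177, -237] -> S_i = 3 + -60*i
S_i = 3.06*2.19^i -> [3.06, 6.7, 14.68, 32.14, 70.39]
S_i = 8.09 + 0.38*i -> [8.09, 8.47, 8.85, 9.23, 9.61]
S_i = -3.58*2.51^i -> [-3.58, -8.99, -22.55, -56.61, -142.09]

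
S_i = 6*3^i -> [6, 18, 54, 162, 486]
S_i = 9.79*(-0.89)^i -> [9.79, -8.71, 7.75, -6.9, 6.14]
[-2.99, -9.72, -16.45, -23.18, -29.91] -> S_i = -2.99 + -6.73*i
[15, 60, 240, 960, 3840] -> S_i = 15*4^i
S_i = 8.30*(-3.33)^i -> [8.3, -27.64, 92.04, -306.49, 1020.6]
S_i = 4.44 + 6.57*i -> [4.44, 11.01, 17.58, 24.15, 30.72]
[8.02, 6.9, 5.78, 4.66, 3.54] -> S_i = 8.02 + -1.12*i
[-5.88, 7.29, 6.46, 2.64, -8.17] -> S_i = Random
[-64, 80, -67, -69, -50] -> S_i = Random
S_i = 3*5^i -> [3, 15, 75, 375, 1875]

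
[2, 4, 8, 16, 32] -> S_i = 2*2^i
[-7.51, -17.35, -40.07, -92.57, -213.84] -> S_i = -7.51*2.31^i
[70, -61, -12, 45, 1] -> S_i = Random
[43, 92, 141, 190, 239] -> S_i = 43 + 49*i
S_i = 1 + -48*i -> [1, -47, -95, -143, -191]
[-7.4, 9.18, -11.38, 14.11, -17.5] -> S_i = -7.40*(-1.24)^i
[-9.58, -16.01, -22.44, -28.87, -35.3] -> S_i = -9.58 + -6.43*i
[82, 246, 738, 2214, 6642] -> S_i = 82*3^i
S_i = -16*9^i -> [-16, -144, -1296, -11664, -104976]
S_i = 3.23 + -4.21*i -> [3.23, -0.98, -5.19, -9.4, -13.61]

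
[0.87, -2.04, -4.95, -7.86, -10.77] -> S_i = 0.87 + -2.91*i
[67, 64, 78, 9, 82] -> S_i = Random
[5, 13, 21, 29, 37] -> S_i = 5 + 8*i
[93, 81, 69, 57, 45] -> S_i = 93 + -12*i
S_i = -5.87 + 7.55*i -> [-5.87, 1.68, 9.23, 16.78, 24.33]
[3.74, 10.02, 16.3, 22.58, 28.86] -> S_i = 3.74 + 6.28*i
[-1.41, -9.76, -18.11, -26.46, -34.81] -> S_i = -1.41 + -8.35*i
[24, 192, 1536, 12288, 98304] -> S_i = 24*8^i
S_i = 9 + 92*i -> [9, 101, 193, 285, 377]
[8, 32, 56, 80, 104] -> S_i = 8 + 24*i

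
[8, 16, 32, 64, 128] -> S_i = 8*2^i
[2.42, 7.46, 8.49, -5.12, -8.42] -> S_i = Random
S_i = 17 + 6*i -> [17, 23, 29, 35, 41]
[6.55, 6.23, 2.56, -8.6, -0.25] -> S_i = Random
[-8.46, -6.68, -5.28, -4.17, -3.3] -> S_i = -8.46*0.79^i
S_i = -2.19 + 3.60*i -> [-2.19, 1.41, 5.01, 8.61, 12.21]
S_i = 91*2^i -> [91, 182, 364, 728, 1456]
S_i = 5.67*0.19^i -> [5.67, 1.08, 0.2, 0.04, 0.01]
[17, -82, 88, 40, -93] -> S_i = Random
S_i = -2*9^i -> [-2, -18, -162, -1458, -13122]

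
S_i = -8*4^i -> [-8, -32, -128, -512, -2048]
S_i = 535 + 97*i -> [535, 632, 729, 826, 923]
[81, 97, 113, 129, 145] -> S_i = 81 + 16*i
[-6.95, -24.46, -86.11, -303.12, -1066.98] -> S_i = -6.95*3.52^i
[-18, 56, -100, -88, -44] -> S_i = Random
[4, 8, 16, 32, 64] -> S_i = 4*2^i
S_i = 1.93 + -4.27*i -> [1.93, -2.34, -6.61, -10.88, -15.15]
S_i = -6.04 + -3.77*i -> [-6.04, -9.81, -13.58, -17.35, -21.12]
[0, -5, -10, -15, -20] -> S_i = 0 + -5*i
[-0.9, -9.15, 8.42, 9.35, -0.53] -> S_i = Random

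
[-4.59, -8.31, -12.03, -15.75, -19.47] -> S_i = -4.59 + -3.72*i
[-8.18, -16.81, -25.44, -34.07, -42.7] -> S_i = -8.18 + -8.63*i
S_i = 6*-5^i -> [6, -30, 150, -750, 3750]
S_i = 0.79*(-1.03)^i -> [0.79, -0.81, 0.84, -0.86, 0.89]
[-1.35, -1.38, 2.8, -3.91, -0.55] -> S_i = Random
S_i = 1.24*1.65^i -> [1.24, 2.05, 3.38, 5.57, 9.19]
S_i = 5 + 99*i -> [5, 104, 203, 302, 401]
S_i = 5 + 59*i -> [5, 64, 123, 182, 241]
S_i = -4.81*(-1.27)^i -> [-4.81, 6.11, -7.76, 9.85, -12.51]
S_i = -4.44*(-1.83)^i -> [-4.44, 8.13, -14.87, 27.21, -49.8]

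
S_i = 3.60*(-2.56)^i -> [3.6, -9.22, 23.59, -60.4, 154.62]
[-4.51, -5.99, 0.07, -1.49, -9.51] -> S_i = Random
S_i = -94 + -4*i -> [-94, -98, -102, -106, -110]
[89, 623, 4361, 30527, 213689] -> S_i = 89*7^i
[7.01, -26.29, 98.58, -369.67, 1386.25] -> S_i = 7.01*(-3.75)^i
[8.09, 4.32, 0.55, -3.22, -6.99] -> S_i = 8.09 + -3.77*i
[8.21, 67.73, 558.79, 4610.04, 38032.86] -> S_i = 8.21*8.25^i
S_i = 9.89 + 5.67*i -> [9.89, 15.56, 21.23, 26.9, 32.57]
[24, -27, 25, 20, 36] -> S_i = Random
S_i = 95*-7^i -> [95, -665, 4655, -32585, 228095]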